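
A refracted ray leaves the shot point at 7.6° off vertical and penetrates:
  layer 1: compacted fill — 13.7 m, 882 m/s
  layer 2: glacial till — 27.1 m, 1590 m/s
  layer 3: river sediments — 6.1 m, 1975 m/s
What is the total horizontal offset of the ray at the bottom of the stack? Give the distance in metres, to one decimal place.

10.4 m

Apply Snell's law at each interface; in layer i the horizontal offset is hᵢ·tan θᵢ.
Layer 1: θ = 7.60°; offset = 13.7·tan 7.60° = 1.828 m.
Layer 2: sin θ = 1590·sin 7.6°/882 = 0.2384, θ = 13.79°; offset = 27.1·tan 13.79° = 6.653 m.
Layer 3: sin θ = 1975·sin 7.6°/882 = 0.2962, θ = 17.23°; offset = 6.1·tan 17.23° = 1.891 m.
Summing the layer offsets gives 10.372 m.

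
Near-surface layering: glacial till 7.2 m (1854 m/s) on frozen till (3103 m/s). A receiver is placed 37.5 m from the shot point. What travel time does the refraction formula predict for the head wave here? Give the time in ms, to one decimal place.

t = x/V₂ + 2h·√(V₂²−V₁²)/(V₁V₂).
√(V₂²−V₁²) = √(3103²−1854²) = 2488.2 m/s; delay term = 2·7.2·2488.2/(1854·3103) = 0.00623 s.
t = 37.5/3103 + 0.00623 = 0.01831 s.

18.3 ms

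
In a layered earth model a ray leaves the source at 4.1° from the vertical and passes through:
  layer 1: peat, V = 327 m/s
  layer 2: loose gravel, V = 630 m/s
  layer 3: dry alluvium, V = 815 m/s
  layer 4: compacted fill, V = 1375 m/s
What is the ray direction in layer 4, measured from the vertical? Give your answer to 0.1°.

Ray parameter p = sin 4.1° / 327 = 2.1865e-04 s/m.
sin θ_4 = p·V_4 = 2.1865e-04 × 1375 = 0.3006.
θ_4 = 17.50° from the vertical.

17.5°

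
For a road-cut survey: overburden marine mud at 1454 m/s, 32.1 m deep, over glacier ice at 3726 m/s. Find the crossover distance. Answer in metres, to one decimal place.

96.9 m

x_cross = 2h·√((V₂+V₁)/(V₂−V₁)).
(V₂+V₁)/(V₂−V₁) = (3726+1454)/(3726−1454) = 2.2799; √ = 1.5099.
x_cross = 2·32.1·1.5099 = 96.94 m.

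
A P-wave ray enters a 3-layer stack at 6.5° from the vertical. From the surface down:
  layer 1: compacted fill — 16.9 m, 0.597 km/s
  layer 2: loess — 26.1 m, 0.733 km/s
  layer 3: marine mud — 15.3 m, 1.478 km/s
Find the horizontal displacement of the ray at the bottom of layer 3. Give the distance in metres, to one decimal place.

10.1 m

Ray parameter p = sin 6.5° / 0.597 km/s = 1.8962e-01 s/km.
Layer 1: θ = 6.50°; offset = 16.9·tan 6.50° = 1.926 m.
Layer 2: sin θ = p·0.733 = 0.1390 → θ = 7.99°; offset = 26.1·tan 7.99° = 3.663 m.
Layer 3: sin θ = p·1.478 = 0.2803 → θ = 16.28°; offset = 15.3·tan 16.28° = 4.467 m.
Total horizontal offset = 10.056 m.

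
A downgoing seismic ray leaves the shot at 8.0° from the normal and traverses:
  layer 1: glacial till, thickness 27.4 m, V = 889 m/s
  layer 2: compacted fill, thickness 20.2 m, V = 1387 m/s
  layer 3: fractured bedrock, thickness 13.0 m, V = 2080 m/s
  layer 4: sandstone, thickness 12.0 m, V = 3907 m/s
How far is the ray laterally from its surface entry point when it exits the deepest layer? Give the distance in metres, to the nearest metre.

Ray parameter p = sin 8.0° / 889 m/s = 1.5655e-04 s/m.
Layer 1: θ = 8.00°; offset = 27.4·tan 8.00° = 3.851 m.
Layer 2: sin θ = p·1387 = 0.2171 → θ = 12.54°; offset = 20.2·tan 12.54° = 4.493 m.
Layer 3: sin θ = p·2080 = 0.3256 → θ = 19.00°; offset = 13.0·tan 19.00° = 4.477 m.
Layer 4: sin θ = p·3907 = 0.6116 → θ = 37.71°; offset = 12.0·tan 37.71° = 9.277 m.
Summing the layer offsets gives 22.099 m.

22 m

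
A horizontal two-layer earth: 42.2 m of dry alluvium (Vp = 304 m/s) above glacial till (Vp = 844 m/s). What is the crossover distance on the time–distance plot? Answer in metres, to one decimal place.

123.1 m

x_cross = 2h·√((V₂+V₁)/(V₂−V₁)).
(V₂+V₁)/(V₂−V₁) = (844+304)/(844−304) = 2.1259; √ = 1.4581.
x_cross = 2·42.2·1.4581 = 123.06 m.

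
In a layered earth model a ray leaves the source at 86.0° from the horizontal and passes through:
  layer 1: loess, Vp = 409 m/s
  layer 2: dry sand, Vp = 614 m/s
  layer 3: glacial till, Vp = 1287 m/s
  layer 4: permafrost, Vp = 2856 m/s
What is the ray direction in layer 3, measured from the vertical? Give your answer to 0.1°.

12.7°

From the normal: θ₁ = 90° − 86.0° = 4.0°.
Ray parameter p = sin 4.0° / 409 = 1.7055e-04 s/m.
sin θ_3 = p·V_3 = 1.7055e-04 × 1287 = 0.2195.
θ_3 = arcsin 0.2195 = 12.68°.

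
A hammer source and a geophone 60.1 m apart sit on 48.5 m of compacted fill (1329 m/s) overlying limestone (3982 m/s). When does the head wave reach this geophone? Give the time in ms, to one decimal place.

83.9 ms

θ_c = arcsin(V₁/V₂) = arcsin(1329/3982) = 19.50°, cos θ_c = 0.9427.
Intercept time tᵢ = 2h cos θ_c / V₁ = 2·48.5·0.9427/1329 = 0.06880 s.
t = x/V₂ + tᵢ = 60.1/3982 + 0.06880 = 0.08390 s.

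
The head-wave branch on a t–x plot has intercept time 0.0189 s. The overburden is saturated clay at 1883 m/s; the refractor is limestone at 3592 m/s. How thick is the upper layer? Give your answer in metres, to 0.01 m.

20.90 m

θ_c = arcsin(1883/3592) = 31.62°; cos θ_c = 0.8516.
tᵢ = 2h cos θ_c/V₁ ⇒ h = tᵢ·V₁/(2 cos θ_c) = 0.0189·1883/(2·0.8516) = 20.90 m.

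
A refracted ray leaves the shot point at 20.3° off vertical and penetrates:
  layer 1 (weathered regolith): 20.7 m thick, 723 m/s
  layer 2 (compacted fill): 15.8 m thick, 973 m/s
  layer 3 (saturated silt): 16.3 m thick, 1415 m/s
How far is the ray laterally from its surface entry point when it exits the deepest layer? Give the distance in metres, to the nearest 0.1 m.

Apply Snell's law at each interface; in layer i the horizontal offset is hᵢ·tan θᵢ.
Layer 1: θ = 20.30°; offset = 20.7·tan 20.30° = 7.657 m.
Layer 2: sin θ = 973·sin 20.3°/723 = 0.4669, θ = 27.83°; offset = 15.8·tan 27.83° = 8.342 m.
Layer 3: sin θ = 1415·sin 20.3°/723 = 0.6790, θ = 42.77°; offset = 16.3·tan 42.77° = 15.076 m.
Σ offsets = 31.075 m.

31.1 m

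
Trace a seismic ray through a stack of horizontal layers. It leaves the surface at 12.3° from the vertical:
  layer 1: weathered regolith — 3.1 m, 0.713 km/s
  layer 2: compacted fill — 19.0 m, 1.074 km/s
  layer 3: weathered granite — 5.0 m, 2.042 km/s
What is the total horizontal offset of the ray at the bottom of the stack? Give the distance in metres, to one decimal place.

Ray parameter p = sin 12.3° / 0.713 km/s = 2.9878e-01 s/km.
Layer 1: θ = 12.30°; offset = 3.1·tan 12.30° = 0.676 m.
Layer 2: sin θ = p·1.074 = 0.3209 → θ = 18.72°; offset = 19.0·tan 18.72° = 6.437 m.
Layer 3: sin θ = p·2.042 = 0.6101 → θ = 37.60°; offset = 5.0·tan 37.60° = 3.850 m.
Summing the layer offsets gives 10.963 m.

11.0 m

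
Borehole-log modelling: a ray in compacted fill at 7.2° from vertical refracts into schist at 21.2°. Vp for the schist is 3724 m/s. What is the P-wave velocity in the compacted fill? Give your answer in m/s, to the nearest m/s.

1291 m/s

Snell's law: sin 7.2°/V₁ = sin 21.2°/V₂.
V₁ = V₂·sin 7.2°/sin 21.2° = 3724 × 0.3466 = 1290.68 m/s.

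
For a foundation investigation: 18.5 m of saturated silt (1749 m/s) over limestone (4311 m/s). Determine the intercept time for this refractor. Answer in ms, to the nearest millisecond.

θ_c = arcsin(V₁/V₂) = arcsin(1749/4311) = 23.94°; cos θ_c = 0.9140.
tᵢ = 2h·cos θ_c / V₁ = 2·18.5·0.9140 / 1749 = 0.01934 s.

19 ms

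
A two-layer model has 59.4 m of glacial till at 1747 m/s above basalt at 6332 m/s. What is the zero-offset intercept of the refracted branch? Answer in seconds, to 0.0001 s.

tᵢ = 2h·√(V₂²−V₁²)/(V₁V₂).
√(V₂²−V₁²) = √(6332²−1747²) = 6086.2 m/s.
tᵢ = 2·59.4·6086.2/(1747·6332) = 0.06536 s.

0.0654 s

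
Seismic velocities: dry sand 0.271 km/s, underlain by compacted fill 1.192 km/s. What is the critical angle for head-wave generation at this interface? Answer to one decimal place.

Critical incidence: sin θ_c = V₁/V₂ = 0.271/1.192 = 0.2273.
θ_c = arcsin 0.2273 = 13.14°.

13.1°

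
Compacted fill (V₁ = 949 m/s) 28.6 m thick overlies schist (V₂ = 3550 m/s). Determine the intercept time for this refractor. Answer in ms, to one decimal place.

58.1 ms

tᵢ = 2h·√(V₂²−V₁²)/(V₁V₂).
√(V₂²−V₁²) = √(3550²−949²) = 3420.8 m/s.
tᵢ = 2·28.6·3420.8/(949·3550) = 0.05808 s.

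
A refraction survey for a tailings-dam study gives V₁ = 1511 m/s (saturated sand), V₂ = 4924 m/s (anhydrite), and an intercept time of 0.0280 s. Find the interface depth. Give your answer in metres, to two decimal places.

22.23 m

h = tᵢ·V₁·V₂ / (2·√(V₂²−V₁²)).
√(V₂²−V₁²) = √(4924² − 1511²) = 4686.4 m/s.
h = 0.028 s × 1511 × 4924 / (2 × 4686.4) = 22.23 m.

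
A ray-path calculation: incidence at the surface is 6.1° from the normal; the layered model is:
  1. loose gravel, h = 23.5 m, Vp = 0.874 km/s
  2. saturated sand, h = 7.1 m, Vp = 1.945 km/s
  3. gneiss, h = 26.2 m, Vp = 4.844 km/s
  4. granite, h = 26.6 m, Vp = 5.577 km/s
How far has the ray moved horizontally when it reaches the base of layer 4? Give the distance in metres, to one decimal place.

47.9 m

Apply Snell's law at each interface; in layer i the horizontal offset is hᵢ·tan θᵢ.
Layer 1: θ = 6.10°; offset = 23.5·tan 6.10° = 2.511 m.
Layer 2: sin θ = 1.945·sin 6.1°/0.874 = 0.2365, θ = 13.68°; offset = 7.1·tan 13.68° = 1.728 m.
Layer 3: sin θ = 4.844·sin 6.1°/0.874 = 0.5890, θ = 36.08°; offset = 26.2·tan 36.08° = 19.093 m.
Layer 4: sin θ = 5.577·sin 6.1°/0.874 = 0.6781, θ = 42.69°; offset = 26.6·tan 42.69° = 24.540 m.
Σ offsets = 47.873 m.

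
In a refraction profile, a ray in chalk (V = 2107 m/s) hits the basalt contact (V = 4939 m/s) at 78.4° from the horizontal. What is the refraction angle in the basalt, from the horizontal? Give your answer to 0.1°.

61.9°

Convert to the normal: θ₁ = 90° − 78.4° = 11.6°.
sin θ₁/V₁ = sin θ₂/V₂ ⇒ sin θ₂ = 4939·sin 11.6°/2107 = 4939·0.2011/2107 = 0.4713.
θ₂ = arcsin 0.4713 = 28.12° from the normal.
From the interface: 90° − 28.12° = 61.88°.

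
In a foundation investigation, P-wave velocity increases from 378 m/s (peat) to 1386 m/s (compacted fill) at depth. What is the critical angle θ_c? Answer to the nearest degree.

Critical incidence: sin θ_c = V₁/V₂ = 378/1386 = 0.2727.
θ_c = arcsin 0.2727 = 15.83°.

16°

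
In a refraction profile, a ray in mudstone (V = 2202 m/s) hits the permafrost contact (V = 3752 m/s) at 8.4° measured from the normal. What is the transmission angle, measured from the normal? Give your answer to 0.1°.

sin θ₁/V₁ = sin θ₂/V₂ ⇒ sin θ₂ = 3752·sin 8.4°/2202 = 3752·0.1461/2202 = 0.2489.
θ₂ = arcsin 0.2489 = 14.41° from the normal.

14.4°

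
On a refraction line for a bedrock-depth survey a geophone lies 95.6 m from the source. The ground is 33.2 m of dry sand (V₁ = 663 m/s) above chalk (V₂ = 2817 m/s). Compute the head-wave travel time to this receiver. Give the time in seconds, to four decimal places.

θ_c = arcsin(V₁/V₂) = arcsin(663/2817) = 13.61°, cos θ_c = 0.9719.
Intercept time tᵢ = 2h cos θ_c / V₁ = 2·33.2·0.9719/663 = 0.09734 s.
t = x/V₂ + tᵢ = 95.6/2817 + 0.09734 = 0.13127 s.

0.1313 s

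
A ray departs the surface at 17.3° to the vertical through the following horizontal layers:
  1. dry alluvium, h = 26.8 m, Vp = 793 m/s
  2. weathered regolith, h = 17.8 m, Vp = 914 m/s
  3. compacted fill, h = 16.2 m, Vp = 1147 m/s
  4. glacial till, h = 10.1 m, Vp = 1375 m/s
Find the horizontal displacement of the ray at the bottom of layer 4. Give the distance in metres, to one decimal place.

28.6 m

Apply Snell's law at each interface; in layer i the horizontal offset is hᵢ·tan θᵢ.
Layer 1: θ = 17.30°; offset = 26.8·tan 17.30° = 8.347 m.
Layer 2: sin θ = 914·sin 17.3°/793 = 0.3427, θ = 20.04°; offset = 17.8·tan 20.04° = 6.494 m.
Layer 3: sin θ = 1147·sin 17.3°/793 = 0.4301, θ = 25.48°; offset = 16.2·tan 25.48° = 7.718 m.
Layer 4: sin θ = 1375·sin 17.3°/793 = 0.5156, θ = 31.04°; offset = 10.1·tan 31.04° = 6.078 m.
Total horizontal offset = 28.638 m.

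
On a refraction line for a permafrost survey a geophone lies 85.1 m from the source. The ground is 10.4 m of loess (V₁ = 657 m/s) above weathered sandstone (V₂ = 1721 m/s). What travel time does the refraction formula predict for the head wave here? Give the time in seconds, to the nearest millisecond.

t = x/V₂ + 2h·√(V₂²−V₁²)/(V₁V₂).
√(V₂²−V₁²) = √(1721²−657²) = 1590.7 m/s; delay term = 2·10.4·1590.7/(657·1721) = 0.02926 s.
t = 85.1/1721 + 0.02926 = 0.07871 s.

0.079 s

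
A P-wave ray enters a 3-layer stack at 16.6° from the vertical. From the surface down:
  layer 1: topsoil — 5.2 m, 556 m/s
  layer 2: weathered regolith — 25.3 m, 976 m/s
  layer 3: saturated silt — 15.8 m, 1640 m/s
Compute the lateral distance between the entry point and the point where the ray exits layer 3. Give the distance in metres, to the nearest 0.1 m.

Apply Snell's law at each interface; in layer i the horizontal offset is hᵢ·tan θᵢ.
Layer 1: θ = 16.60°; offset = 5.2·tan 16.60° = 1.550 m.
Layer 2: sin θ = 976·sin 16.6°/556 = 0.5015, θ = 30.10°; offset = 25.3·tan 30.10° = 14.665 m.
Layer 3: sin θ = 1640·sin 16.6°/556 = 0.8427, θ = 57.42°; offset = 15.8·tan 57.42° = 24.729 m.
Σ offsets = 40.944 m.

40.9 m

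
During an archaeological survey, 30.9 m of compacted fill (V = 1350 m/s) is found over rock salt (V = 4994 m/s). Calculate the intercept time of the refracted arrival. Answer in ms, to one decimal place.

44.1 ms

tᵢ = 2h·√(V₂²−V₁²)/(V₁V₂).
√(V₂²−V₁²) = √(4994²−1350²) = 4808.1 m/s.
tᵢ = 2·30.9·4808.1/(1350·4994) = 0.04407 s.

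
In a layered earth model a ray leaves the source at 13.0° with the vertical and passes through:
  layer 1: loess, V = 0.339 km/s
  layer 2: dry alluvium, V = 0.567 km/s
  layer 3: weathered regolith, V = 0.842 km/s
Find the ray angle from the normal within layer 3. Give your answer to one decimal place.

34.0°

Ray parameter p = sin 13.0° / 0.339 = 6.6357e-01 s/km.
sin θ_3 = p·V_3 = 6.6357e-01 × 0.842 = 0.5587.
θ_3 = 33.97° from the vertical.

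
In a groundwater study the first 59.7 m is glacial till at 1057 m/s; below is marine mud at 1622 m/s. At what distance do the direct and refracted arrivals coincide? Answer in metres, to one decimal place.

260.0 m

θ_c = arcsin(1057/1622) = 40.67°, so cos θ_c = 0.7585 and tᵢ = 2h cos θ_c/V₁ = 0.0857 s.
At crossover x/V₁ = x/V₂ + tᵢ ⇒ x = tᵢ/(1/V₁ − 1/V₂) = 0.08568/(9.4607e-04 − 6.1652e-04) = 260.00 m.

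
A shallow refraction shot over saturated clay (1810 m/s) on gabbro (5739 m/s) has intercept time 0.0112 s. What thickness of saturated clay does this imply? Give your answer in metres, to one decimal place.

h = tᵢ·V₁·V₂ / (2·√(V₂²−V₁²)).
√(V₂²−V₁²) = √(5739² − 1810²) = 5446.1 m/s.
h = 0.0112 s × 1810 × 5739 / (2 × 5446.1) = 10.68 m.

10.7 m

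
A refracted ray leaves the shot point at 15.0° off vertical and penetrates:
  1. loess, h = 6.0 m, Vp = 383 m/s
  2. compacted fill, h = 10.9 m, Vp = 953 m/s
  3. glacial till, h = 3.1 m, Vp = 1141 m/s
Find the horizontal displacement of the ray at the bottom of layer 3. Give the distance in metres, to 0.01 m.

Ray parameter p = sin 15.0° / 383 m/s = 6.7577e-04 s/m.
Layer 1: θ = 15.00°; offset = 6.0·tan 15.00° = 1.6077 m.
Layer 2: sin θ = p·953 = 0.6440 → θ = 40.09°; offset = 10.9·tan 40.09° = 9.1758 m.
Layer 3: sin θ = p·1141 = 0.7711 → θ = 50.45°; offset = 3.1·tan 50.45° = 3.7537 m.
Total horizontal offset = 14.5372 m.

14.54 m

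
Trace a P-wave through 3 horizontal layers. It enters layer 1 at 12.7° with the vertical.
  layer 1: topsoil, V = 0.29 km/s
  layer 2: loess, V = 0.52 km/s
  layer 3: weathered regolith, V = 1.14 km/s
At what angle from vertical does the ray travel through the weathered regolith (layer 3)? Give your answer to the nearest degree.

Snell's law across each interface conserves sin θ / V, so sin θ_3 = V_3·sin θ₁/V₁.
sin θ_3 = 1.14 × sin 12.7° / 0.29 = 0.8642.
θ_3 = 59.79° from the vertical.

60°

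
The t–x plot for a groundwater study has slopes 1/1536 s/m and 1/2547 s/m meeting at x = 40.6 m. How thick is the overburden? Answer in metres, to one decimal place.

10.1 m

h = (x_cross/2)·√((V₂−V₁)/(V₂+V₁)).
(V₂−V₁)/(V₂+V₁) = (2547−1536)/(2547+1536) = 0.2476; √ = 0.4976.
h = (40.6/2)·0.4976 = 10.10 m.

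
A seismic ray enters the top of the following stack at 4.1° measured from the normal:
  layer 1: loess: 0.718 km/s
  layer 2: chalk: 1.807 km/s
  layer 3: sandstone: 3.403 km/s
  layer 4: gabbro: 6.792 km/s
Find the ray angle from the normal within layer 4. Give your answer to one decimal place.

Ray parameter p = sin 4.1° / 0.718 = 9.9579e-02 s/km.
sin θ_4 = p·V_4 = 9.9579e-02 × 6.792 = 0.6763.
θ_4 = arcsin 0.6763 = 42.56°.

42.6°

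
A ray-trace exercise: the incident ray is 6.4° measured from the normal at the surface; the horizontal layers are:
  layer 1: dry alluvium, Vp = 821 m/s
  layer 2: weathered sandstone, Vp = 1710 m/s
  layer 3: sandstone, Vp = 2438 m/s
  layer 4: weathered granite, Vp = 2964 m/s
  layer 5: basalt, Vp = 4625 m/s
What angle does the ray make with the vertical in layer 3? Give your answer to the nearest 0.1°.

19.3°

Ray parameter p = sin 6.4° / 821 = 1.3577e-04 s/m.
sin θ_3 = p·V_3 = 1.3577e-04 × 2438 = 0.3310.
θ_3 = 19.33° from the vertical.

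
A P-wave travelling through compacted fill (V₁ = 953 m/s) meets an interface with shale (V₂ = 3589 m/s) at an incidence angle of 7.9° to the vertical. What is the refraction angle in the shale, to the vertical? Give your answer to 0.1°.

31.2°

sin θ₁/V₁ = sin θ₂/V₂ ⇒ sin θ₂ = 3589·sin 7.9°/953 = 3589·0.1374/953 = 0.5176.
θ₂ = arcsin 0.5176 = 31.17° from the normal.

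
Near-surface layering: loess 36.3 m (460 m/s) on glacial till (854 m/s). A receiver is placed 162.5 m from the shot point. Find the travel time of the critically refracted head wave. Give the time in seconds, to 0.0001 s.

0.3233 s

θ_c = arcsin(V₁/V₂) = arcsin(460/854) = 32.59°, cos θ_c = 0.8425.
Intercept time tᵢ = 2h cos θ_c / V₁ = 2·36.3·0.8425/460 = 0.13297 s.
t = x/V₂ + tᵢ = 162.5/854 + 0.13297 = 0.32326 s.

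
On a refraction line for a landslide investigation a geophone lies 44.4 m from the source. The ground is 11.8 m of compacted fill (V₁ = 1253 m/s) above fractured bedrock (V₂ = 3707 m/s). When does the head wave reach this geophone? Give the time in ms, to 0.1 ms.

29.7 ms

θ_c = arcsin(V₁/V₂) = arcsin(1253/3707) = 19.76°, cos θ_c = 0.9411.
Intercept time tᵢ = 2h cos θ_c / V₁ = 2·11.8·0.9411/1253 = 0.01773 s.
t = x/V₂ + tᵢ = 44.4/3707 + 0.01773 = 0.02970 s.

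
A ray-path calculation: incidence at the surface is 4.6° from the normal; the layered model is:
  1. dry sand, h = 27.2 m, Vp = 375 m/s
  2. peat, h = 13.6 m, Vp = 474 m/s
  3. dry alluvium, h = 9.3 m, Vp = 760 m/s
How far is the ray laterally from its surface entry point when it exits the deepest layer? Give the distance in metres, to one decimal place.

5.1 m

Apply Snell's law at each interface; in layer i the horizontal offset is hᵢ·tan θᵢ.
Layer 1: θ = 4.60°; offset = 27.2·tan 4.60° = 2.188 m.
Layer 2: sin θ = 474·sin 4.6°/375 = 0.1014, θ = 5.82°; offset = 13.6·tan 5.82° = 1.386 m.
Layer 3: sin θ = 760·sin 4.6°/375 = 0.1625, θ = 9.35°; offset = 9.3·tan 9.35° = 1.532 m.
Summing the layer offsets gives 5.106 m.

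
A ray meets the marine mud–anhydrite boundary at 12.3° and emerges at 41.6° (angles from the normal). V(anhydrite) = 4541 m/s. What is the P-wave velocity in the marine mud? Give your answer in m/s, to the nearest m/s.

1457 m/s

sin 12.3° = 0.2130; sin 41.6° = 0.6639.
V₁ = V₂·(sin θ₁/sin θ₂) = 4541·(0.2130/0.6639) = 1457.05 m/s.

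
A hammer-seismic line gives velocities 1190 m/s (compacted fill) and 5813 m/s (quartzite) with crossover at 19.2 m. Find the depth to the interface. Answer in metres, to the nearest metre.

8 m

h = (x_cross/2)·√((V₂−V₁)/(V₂+V₁)).
(V₂−V₁)/(V₂+V₁) = (5813−1190)/(5813+1190) = 0.6601; √ = 0.8125.
h = (19.2/2)·0.8125 = 7.80 m.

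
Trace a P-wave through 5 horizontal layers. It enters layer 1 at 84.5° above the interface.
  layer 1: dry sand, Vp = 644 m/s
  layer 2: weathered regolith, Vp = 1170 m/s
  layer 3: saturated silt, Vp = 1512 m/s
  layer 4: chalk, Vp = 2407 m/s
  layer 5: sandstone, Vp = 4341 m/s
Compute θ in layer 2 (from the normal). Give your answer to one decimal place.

From the normal: θ₁ = 90° − 84.5° = 5.5°.
Snell's law across each interface conserves sin θ / V, so sin θ_2 = V_2·sin θ₁/V₁.
sin θ_2 = 1170 × sin 5.5° / 644 = 0.1741.
θ_2 = arcsin 0.1741 = 10.03°.

10.0°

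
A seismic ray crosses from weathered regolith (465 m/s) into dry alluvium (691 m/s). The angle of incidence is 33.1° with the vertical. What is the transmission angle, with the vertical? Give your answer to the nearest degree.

54°

sin θ₁/V₁ = sin θ₂/V₂ ⇒ sin θ₂ = 691·sin 33.1°/465 = 691·0.5461/465 = 0.8115.
θ₂ = arcsin 0.8115 = 54.24° from the normal.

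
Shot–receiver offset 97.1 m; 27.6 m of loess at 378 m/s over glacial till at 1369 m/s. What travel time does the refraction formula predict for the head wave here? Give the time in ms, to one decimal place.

θ_c = arcsin(V₁/V₂) = arcsin(378/1369) = 16.03°, cos θ_c = 0.9611.
Intercept time tᵢ = 2h cos θ_c / V₁ = 2·27.6·0.9611/378 = 0.14035 s.
t = x/V₂ + tᵢ = 97.1/1369 + 0.14035 = 0.21128 s.

211.3 ms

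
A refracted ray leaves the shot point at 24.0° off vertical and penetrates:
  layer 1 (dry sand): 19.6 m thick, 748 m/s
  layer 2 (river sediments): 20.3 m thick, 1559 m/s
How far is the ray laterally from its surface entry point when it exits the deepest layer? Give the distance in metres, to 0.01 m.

41.17 m

Ray parameter p = sin 24.0° / 748 m/s = 5.4377e-04 s/m.
Layer 1: θ = 24.00°; offset = 19.6·tan 24.00° = 8.7265 m.
Layer 2: sin θ = p·1559 = 0.8477 → θ = 57.97°; offset = 20.3·tan 57.97° = 32.4435 m.
Summing the layer offsets gives 41.1700 m.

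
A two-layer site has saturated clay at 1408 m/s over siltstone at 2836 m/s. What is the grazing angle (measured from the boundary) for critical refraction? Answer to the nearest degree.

Critical incidence: sin θ_c = V₁/V₂ = 1408/2836 = 0.4965.
θ_c = arcsin 0.4965 = 29.77°.
Measured from the interface: 90° − 29.77° = 60.23°.

60°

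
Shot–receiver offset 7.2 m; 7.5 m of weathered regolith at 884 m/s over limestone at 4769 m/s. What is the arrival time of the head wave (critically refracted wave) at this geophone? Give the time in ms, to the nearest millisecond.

18 ms

θ_c = arcsin(V₁/V₂) = arcsin(884/4769) = 10.68°, cos θ_c = 0.9827.
Intercept time tᵢ = 2h cos θ_c / V₁ = 2·7.5·0.9827/884 = 0.01667 s.
t = x/V₂ + tᵢ = 7.2/4769 + 0.01667 = 0.01818 s.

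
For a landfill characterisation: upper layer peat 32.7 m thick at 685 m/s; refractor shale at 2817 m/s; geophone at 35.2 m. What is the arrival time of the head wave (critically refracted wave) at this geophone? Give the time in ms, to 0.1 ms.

105.1 ms

t = x/V₂ + 2h·√(V₂²−V₁²)/(V₁V₂).
√(V₂²−V₁²) = √(2817²−685²) = 2732.4 m/s; delay term = 2·32.7·2732.4/(685·2817) = 0.09261 s.
t = 35.2/2817 + 0.09261 = 0.10510 s.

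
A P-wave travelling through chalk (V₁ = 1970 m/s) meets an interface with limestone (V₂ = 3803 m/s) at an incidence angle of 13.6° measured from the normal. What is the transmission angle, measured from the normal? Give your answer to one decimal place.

Snell's law: sin θ₂ = (V₂/V₁)·sin θ₁ = (3803/1970)·sin 13.6° = 0.4539.
θ₂ = arcsin 0.4539 = 27.00° from the normal.

27.0°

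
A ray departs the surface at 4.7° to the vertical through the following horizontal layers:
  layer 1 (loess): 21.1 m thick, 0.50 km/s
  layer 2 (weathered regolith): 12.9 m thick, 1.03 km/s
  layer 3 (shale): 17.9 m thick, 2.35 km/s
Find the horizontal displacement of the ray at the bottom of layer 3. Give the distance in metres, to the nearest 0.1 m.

Ray parameter p = sin 4.7° / 0.50 km/s = 1.6388e-01 s/km.
Layer 1: θ = 4.70°; offset = 21.1·tan 4.70° = 1.735 m.
Layer 2: sin θ = p·1.03 = 0.1688 → θ = 9.72°; offset = 12.9·tan 9.72° = 2.209 m.
Layer 3: sin θ = p·2.35 = 0.3851 → θ = 22.65°; offset = 17.9·tan 22.65° = 7.470 m.
Total horizontal offset = 11.413 m.

11.4 m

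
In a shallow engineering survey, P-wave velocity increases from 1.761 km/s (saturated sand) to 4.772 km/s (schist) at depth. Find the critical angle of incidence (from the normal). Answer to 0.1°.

Critical incidence: sin θ_c = V₁/V₂ = 1.761/4.772 = 0.3690.
θ_c = arcsin 0.3690 = 21.66°.

21.7°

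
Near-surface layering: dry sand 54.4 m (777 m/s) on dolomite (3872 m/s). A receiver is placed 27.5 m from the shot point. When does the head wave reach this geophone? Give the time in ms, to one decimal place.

t = x/V₂ + 2h·√(V₂²−V₁²)/(V₁V₂).
√(V₂²−V₁²) = √(3872²−777²) = 3793.2 m/s; delay term = 2·54.4·3793.2/(777·3872) = 0.13718 s.
t = 27.5/3872 + 0.13718 = 0.14428 s.

144.3 ms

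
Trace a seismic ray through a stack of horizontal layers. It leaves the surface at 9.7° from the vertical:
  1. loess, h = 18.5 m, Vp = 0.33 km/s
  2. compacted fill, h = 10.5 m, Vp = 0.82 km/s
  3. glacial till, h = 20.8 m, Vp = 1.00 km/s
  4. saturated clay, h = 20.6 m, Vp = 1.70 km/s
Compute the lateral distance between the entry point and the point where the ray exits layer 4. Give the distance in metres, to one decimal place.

Apply Snell's law at each interface; in layer i the horizontal offset is hᵢ·tan θᵢ.
Layer 1: θ = 9.70°; offset = 18.5·tan 9.70° = 3.162 m.
Layer 2: sin θ = 0.82·sin 9.7°/0.33 = 0.4187, θ = 24.75°; offset = 10.5·tan 24.75° = 4.841 m.
Layer 3: sin θ = 1.00·sin 9.7°/0.33 = 0.5106, θ = 30.70°; offset = 20.8·tan 30.70° = 12.351 m.
Layer 4: sin θ = 1.70·sin 9.7°/0.33 = 0.8680, θ = 60.22°; offset = 20.6·tan 60.22° = 36.005 m.
Σ offsets = 56.359 m.

56.4 m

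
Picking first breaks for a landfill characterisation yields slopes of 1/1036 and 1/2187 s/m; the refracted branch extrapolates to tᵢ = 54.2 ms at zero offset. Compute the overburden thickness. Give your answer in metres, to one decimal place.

θ_c = arcsin(1036/2187) = 28.28°; cos θ_c = 0.8807.
tᵢ = 2h cos θ_c/V₁ ⇒ h = tᵢ·V₁/(2 cos θ_c) = 0.0542·1036/(2·0.8807) = 31.88 m.

31.9 m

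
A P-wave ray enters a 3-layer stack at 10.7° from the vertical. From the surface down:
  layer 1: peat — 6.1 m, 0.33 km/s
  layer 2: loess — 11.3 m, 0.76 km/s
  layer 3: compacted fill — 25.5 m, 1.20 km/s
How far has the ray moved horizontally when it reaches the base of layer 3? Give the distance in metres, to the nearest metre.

p = sin θ₁/V₁ = sin 10.7°/0.33 = 5.6263e-01 s/km is conserved through the stack.
Layer 1: θ = 10.70°; offset = 6.1·tan 10.70° = 1.153 m.
Layer 2: sin θ = p·0.76 = 0.4276 → θ = 25.32°; offset = 11.3·tan 25.32° = 5.345 m.
Layer 3: sin θ = p·1.20 = 0.6752 → θ = 42.47°; offset = 25.5·tan 42.47° = 23.339 m.
Σ offsets = 29.836 m.

30 m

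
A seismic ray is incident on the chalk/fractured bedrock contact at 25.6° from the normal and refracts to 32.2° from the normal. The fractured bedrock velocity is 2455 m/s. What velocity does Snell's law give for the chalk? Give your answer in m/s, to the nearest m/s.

sin 25.6° = 0.4321; sin 32.2° = 0.5329.
V₁ = V₂·(sin θ₁/sin θ₂) = 2455·(0.4321/0.5329) = 1990.65 m/s.

1991 m/s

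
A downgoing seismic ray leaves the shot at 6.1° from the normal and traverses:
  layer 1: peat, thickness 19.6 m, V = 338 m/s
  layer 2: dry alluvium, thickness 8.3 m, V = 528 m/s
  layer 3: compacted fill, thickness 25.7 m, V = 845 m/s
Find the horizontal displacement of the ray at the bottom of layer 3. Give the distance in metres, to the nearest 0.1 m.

p = sin θ₁/V₁ = sin 6.1°/338 = 3.1439e-04 s/m is conserved through the stack.
Layer 1: θ = 6.10°; offset = 19.6·tan 6.10° = 2.095 m.
Layer 2: sin θ = p·528 = 0.1660 → θ = 9.56°; offset = 8.3·tan 9.56° = 1.397 m.
Layer 3: sin θ = p·845 = 0.2657 → θ = 15.41°; offset = 25.7·tan 15.41° = 7.082 m.
Σ offsets = 10.574 m.

10.6 m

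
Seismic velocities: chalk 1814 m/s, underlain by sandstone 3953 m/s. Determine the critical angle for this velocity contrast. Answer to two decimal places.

At critical incidence the refracted ray runs along the interface (θ₂ = 90°), so sin θ_c = V₁/V₂.
θ_c = arcsin(1814/3953) = arcsin 0.4589 = 27.32°.

27.32°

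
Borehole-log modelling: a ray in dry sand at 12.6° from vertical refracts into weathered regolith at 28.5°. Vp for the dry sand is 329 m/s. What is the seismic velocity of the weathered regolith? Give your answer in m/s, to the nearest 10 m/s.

sin 12.6° = 0.2181; sin 28.5° = 0.4772.
V₂ = V₁·(sin θ₂/sin θ₁) = 329·(0.4772/0.2181) = 719.64 m/s.

720 m/s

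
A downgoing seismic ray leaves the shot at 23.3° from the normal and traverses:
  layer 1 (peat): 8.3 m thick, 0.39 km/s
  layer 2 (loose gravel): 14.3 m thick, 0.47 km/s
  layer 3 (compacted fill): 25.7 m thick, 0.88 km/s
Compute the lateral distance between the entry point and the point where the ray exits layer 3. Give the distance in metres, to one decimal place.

62.2 m

p = sin θ₁/V₁ = sin 23.3°/0.39 = 1.0142e+00 s/km is conserved through the stack.
Layer 1: θ = 23.30°; offset = 8.3·tan 23.30° = 3.575 m.
Layer 2: sin θ = p·0.47 = 0.4767 → θ = 28.47°; offset = 14.3·tan 28.47° = 7.754 m.
Layer 3: sin θ = p·0.88 = 0.8925 → θ = 63.19°; offset = 25.7·tan 63.19° = 50.857 m.
Summing the layer offsets gives 62.186 m.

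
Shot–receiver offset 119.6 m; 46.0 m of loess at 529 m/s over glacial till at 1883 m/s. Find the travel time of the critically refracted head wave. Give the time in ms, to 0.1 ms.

230.4 ms

t = x/V₂ + 2h·√(V₂²−V₁²)/(V₁V₂).
√(V₂²−V₁²) = √(1883²−529²) = 1807.2 m/s; delay term = 2·46.0·1807.2/(529·1883) = 0.16691 s.
t = 119.6/1883 + 0.16691 = 0.23042 s.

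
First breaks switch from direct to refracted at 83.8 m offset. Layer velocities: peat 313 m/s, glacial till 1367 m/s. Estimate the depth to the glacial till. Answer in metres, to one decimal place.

x_cross = 2h·√((V₂+V₁)/(V₂−V₁)) → h = x_cross / (2·√((V₂+V₁)/(V₂−V₁))).
√((V₂+V₁)/(V₂−V₁)) = √((1367+313)/(1367−313)) = 1.2625.
h = 83.8 / (2·1.2625) = 33.19 m.

33.2 m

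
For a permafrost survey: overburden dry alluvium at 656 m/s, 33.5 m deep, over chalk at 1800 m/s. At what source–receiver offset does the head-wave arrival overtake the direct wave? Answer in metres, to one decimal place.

θ_c = arcsin(656/1800) = 21.37°, so cos θ_c = 0.9312 and tᵢ = 2h cos θ_c/V₁ = 0.0951 s.
At crossover x/V₁ = x/V₂ + tᵢ ⇒ x = tᵢ/(1/V₁ − 1/V₂) = 0.09511/(1.5244e-03 − 5.5556e-04) = 98.17 m.

98.2 m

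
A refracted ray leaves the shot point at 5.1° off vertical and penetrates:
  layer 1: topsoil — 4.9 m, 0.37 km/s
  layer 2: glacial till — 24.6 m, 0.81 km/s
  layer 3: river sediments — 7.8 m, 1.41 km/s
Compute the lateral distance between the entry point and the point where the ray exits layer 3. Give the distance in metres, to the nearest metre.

Apply Snell's law at each interface; in layer i the horizontal offset is hᵢ·tan θᵢ.
Layer 1: θ = 5.10°; offset = 4.9·tan 5.10° = 0.437 m.
Layer 2: sin θ = 0.81·sin 5.1°/0.37 = 0.1946, θ = 11.22°; offset = 24.6·tan 11.22° = 4.881 m.
Layer 3: sin θ = 1.41·sin 5.1°/0.37 = 0.3388, θ = 19.80°; offset = 7.8·tan 19.80° = 2.808 m.
Σ offsets = 8.126 m.

8 m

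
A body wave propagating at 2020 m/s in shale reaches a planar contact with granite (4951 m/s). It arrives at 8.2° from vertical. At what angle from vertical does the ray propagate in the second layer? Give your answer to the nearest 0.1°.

Snell's law: sin θ₂ = (V₂/V₁)·sin θ₁ = (4951/2020)·sin 8.2° = 0.3496.
θ₂ = sin⁻¹(0.3496) = 20.46° (from vertical).

20.5°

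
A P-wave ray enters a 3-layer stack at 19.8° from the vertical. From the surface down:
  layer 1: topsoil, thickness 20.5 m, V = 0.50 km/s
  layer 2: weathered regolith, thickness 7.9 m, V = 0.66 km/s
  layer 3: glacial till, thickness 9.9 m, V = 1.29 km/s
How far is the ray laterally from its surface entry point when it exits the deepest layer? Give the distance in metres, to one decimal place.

Apply Snell's law at each interface; in layer i the horizontal offset is hᵢ·tan θᵢ.
Layer 1: θ = 19.80°; offset = 20.5·tan 19.80° = 7.380 m.
Layer 2: sin θ = 0.66·sin 19.8°/0.50 = 0.4471, θ = 26.56°; offset = 7.9·tan 26.56° = 3.949 m.
Layer 3: sin θ = 1.29·sin 19.8°/0.50 = 0.8739, θ = 60.92°; offset = 9.9·tan 60.92° = 17.802 m.
Σ offsets = 29.131 m.

29.1 m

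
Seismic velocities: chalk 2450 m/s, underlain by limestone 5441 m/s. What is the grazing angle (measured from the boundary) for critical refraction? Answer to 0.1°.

63.2°

Critical incidence: sin θ_c = V₁/V₂ = 2450/5441 = 0.4503.
θ_c = arcsin 0.4503 = 26.76°.
Measured from the interface: 90° − 26.76° = 63.24°.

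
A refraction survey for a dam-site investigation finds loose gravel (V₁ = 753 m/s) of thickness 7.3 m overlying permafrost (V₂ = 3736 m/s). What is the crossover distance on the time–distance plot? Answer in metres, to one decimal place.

x_cross = 2h·√((V₂+V₁)/(V₂−V₁)).
(V₂+V₁)/(V₂−V₁) = (3736+753)/(3736−753) = 1.5049; √ = 1.2267.
x_cross = 2·7.3·1.2267 = 17.91 m.

17.9 m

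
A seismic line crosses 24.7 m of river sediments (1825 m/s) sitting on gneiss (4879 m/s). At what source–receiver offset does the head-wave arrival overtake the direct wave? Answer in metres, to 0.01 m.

θ_c = arcsin(1825/4879) = 21.97°, so cos θ_c = 0.9274 and tᵢ = 2h cos θ_c/V₁ = 0.0251 s.
At crossover x/V₁ = x/V₂ + tᵢ ⇒ x = tᵢ/(1/V₁ − 1/V₂) = 0.02510/(5.4795e-04 − 2.0496e-04) = 73.19 m.

73.19 m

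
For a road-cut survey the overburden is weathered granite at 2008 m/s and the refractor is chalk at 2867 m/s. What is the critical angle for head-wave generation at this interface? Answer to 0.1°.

44.5°

Critical incidence: sin θ_c = V₁/V₂ = 2008/2867 = 0.7004.
θ_c = arcsin 0.7004 = 44.46°.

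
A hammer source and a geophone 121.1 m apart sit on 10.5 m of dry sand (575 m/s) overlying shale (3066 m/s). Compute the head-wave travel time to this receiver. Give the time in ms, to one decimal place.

75.4 ms

t = x/V₂ + 2h·√(V₂²−V₁²)/(V₁V₂).
√(V₂²−V₁²) = √(3066²−575²) = 3011.6 m/s; delay term = 2·10.5·3011.6/(575·3066) = 0.03587 s.
t = 121.1/3066 + 0.03587 = 0.07537 s.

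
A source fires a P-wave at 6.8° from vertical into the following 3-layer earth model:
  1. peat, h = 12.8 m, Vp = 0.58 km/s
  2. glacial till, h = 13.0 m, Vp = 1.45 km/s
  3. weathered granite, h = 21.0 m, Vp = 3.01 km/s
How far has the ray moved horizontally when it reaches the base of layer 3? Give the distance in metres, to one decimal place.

Apply Snell's law at each interface; in layer i the horizontal offset is hᵢ·tan θᵢ.
Layer 1: θ = 6.80°; offset = 12.8·tan 6.80° = 1.526 m.
Layer 2: sin θ = 1.45·sin 6.8°/0.58 = 0.2960, θ = 17.22°; offset = 13.0·tan 17.22° = 4.029 m.
Layer 3: sin θ = 3.01·sin 6.8°/0.58 = 0.6145, θ = 37.91°; offset = 21.0·tan 37.91° = 16.356 m.
Σ offsets = 21.911 m.

21.9 m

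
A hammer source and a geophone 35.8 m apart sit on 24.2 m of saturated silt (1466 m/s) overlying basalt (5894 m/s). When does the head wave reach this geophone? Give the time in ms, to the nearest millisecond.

38 ms

θ_c = arcsin(V₁/V₂) = arcsin(1466/5894) = 14.40°, cos θ_c = 0.9686.
Intercept time tᵢ = 2h cos θ_c / V₁ = 2·24.2·0.9686/1466 = 0.03198 s.
t = x/V₂ + tᵢ = 35.8/5894 + 0.03198 = 0.03805 s.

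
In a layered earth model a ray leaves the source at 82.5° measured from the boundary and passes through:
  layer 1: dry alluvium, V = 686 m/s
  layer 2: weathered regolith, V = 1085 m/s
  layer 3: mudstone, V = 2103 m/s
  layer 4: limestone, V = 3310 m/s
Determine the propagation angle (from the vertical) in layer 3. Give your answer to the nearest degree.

From the normal: θ₁ = 90° − 82.5° = 7.5°.
Snell's law across each interface conserves sin θ / V, so sin θ_3 = V_3·sin θ₁/V₁.
sin θ_3 = 2103 × sin 7.5° / 686 = 0.4001.
θ_3 = arcsin 0.4001 = 23.59°.

24°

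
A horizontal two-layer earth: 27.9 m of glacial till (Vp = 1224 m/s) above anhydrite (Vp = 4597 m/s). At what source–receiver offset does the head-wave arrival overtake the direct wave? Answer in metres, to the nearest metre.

73 m

x_cross = 2h·√((V₂+V₁)/(V₂−V₁)).
(V₂+V₁)/(V₂−V₁) = (4597+1224)/(4597−1224) = 1.7258; √ = 1.3137.
x_cross = 2·27.9·1.3137 = 73.30 m.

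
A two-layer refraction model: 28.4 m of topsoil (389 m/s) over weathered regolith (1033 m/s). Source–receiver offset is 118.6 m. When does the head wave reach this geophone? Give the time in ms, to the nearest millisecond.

250 ms

θ_c = arcsin(V₁/V₂) = arcsin(389/1033) = 22.12°, cos θ_c = 0.9264.
Intercept time tᵢ = 2h cos θ_c / V₁ = 2·28.4·0.9264/389 = 0.13527 s.
t = x/V₂ + tᵢ = 118.6/1033 + 0.13527 = 0.25008 s.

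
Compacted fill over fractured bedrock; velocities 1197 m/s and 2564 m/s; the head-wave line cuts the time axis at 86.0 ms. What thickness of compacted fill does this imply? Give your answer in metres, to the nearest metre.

h = tᵢ·V₁·V₂ / (2·√(V₂²−V₁²)).
√(V₂²−V₁²) = √(2564² − 1197²) = 2267.4 m/s.
h = 0.086 s × 1197 × 2564 / (2 × 2267.4) = 58.20 m.

58 m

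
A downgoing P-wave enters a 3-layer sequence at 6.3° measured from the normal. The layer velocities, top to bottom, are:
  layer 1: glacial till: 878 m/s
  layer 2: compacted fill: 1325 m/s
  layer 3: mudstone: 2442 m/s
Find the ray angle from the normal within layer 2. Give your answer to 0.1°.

9.5°

Snell's law across each interface conserves sin θ / V, so sin θ_2 = V_2·sin θ₁/V₁.
sin θ_2 = 1325 × sin 6.3° / 878 = 0.1656.
θ_2 = arcsin 0.1656 = 9.53°.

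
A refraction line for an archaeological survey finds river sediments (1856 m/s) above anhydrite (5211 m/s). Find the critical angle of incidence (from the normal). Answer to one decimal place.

20.9°

Critical incidence: sin θ_c = V₁/V₂ = 1856/5211 = 0.3562.
θ_c = arcsin 0.3562 = 20.87°.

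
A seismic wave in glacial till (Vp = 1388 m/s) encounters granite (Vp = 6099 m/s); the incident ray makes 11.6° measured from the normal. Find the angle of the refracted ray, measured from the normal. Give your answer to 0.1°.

sin θ₁/V₁ = sin θ₂/V₂ ⇒ sin θ₂ = 6099·sin 11.6°/1388 = 6099·0.2011/1388 = 0.8836.
θ₂ = arcsin 0.8836 = 62.07° from the normal.

62.1°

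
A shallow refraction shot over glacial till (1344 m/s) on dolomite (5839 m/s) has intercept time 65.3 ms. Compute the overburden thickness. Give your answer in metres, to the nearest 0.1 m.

45.1 m

θ_c = arcsin(1344/5839) = 13.31°; cos θ_c = 0.9731.
tᵢ = 2h cos θ_c/V₁ ⇒ h = tᵢ·V₁/(2 cos θ_c) = 0.0653·1344/(2·0.9731) = 45.09 m.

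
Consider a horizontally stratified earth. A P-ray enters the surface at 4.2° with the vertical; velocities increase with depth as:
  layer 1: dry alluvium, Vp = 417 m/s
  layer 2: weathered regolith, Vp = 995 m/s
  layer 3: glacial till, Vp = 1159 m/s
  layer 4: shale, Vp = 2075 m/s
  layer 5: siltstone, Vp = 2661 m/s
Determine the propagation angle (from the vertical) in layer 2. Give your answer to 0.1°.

Ray parameter p = sin 4.2° / 417 = 1.7563e-04 s/m.
sin θ_2 = p·V_2 = 1.7563e-04 × 995 = 0.1748.
θ_2 = 10.06° from the vertical.

10.1°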